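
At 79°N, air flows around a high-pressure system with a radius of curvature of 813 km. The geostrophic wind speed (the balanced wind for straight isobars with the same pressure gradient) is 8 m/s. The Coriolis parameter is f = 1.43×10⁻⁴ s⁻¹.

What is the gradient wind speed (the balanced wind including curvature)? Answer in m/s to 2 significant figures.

8.6 m/s

Around a high, pressure-gradient force acts outward with centrifugal, so Coriolis balances both:
fV = (1/ρ)|∂P/∂n| + V²/R  →  V² − fR·V + fR·V_g = 0
With fR = 1.43×10⁻⁴ × 813×10³ m = 116 m/s:
V = [fR − √((fR)² − 4 fR V_g)]/2 = [116 − √(116² − 4×116×8)]/2 = 8.64 m/s
Supergeostrophic (V > V_g = 8 m/s), as expected around a high.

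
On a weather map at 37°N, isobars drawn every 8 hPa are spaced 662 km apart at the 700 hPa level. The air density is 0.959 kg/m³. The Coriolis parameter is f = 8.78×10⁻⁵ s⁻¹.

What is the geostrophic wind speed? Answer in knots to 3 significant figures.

27.9 knots

Pressure gradient: |∂P/∂n| = 800 Pa / 662000 m = 1.21×10⁻³ Pa/m
Geostrophic balance (pressure-gradient force = Coriolis force):
V_g = (1/(fρ)) |∂P/∂n| = 1.21×10⁻³ / (8.78×10⁻⁵ × 0.959) = 14.4 m/s
Converting: 14.4 m/s × 1.944 = 27.9 knots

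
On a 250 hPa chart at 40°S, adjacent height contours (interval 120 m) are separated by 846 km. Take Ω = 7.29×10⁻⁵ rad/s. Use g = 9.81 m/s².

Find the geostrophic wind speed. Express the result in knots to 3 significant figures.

28.9 knots

Coriolis parameter at 40°S:
f = 2Ω sin φ = 2 × 7.29×10⁻⁵ × sin 40° = 9.37×10⁻⁵ s⁻¹
Height gradient: |∂Z/∂n| = 120 m / 846000 m = 1.42×10⁻⁴
On a pressure surface, geostrophic balance gives V_g = (g/f)|∂Z/∂n|:
V_g = 9.81 × 1.42×10⁻⁴ / 9.37×10⁻⁵ = 14.8 m/s
Converting: 14.8 m/s × 1.944 = 28.9 knots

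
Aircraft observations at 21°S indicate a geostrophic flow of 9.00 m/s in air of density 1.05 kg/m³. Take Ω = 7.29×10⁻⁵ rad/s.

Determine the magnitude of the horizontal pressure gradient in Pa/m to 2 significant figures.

Coriolis parameter at 21°S:
f = 2Ω sin φ = 2 × 7.29×10⁻⁵ × sin 21° = 5.23×10⁻⁵ s⁻¹
Geostrophic balance rearranged: |∂P/∂n| = f ρ V_g
|∂P/∂n| = 5.23×10⁻⁵ × 1.05 × 9.00 = 4.94×10⁻⁴ Pa/m

4.9×10⁻⁴ Pa/m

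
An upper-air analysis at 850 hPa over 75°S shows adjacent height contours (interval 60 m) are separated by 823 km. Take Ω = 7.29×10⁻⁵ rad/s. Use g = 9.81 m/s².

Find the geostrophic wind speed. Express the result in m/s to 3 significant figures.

5.08 m/s

Coriolis parameter at 75°S:
f = 2Ω sin φ = 2 × 7.29×10⁻⁵ × sin 75° = 1.41×10⁻⁴ s⁻¹
Height gradient: |∂Z/∂n| = 60 m / 823000 m = 7.29×10⁻⁵
On a pressure surface, geostrophic balance gives V_g = (g/f)|∂Z/∂n|:
V_g = 9.81 × 7.29×10⁻⁵ / 1.41×10⁻⁴ = 5.08 m/s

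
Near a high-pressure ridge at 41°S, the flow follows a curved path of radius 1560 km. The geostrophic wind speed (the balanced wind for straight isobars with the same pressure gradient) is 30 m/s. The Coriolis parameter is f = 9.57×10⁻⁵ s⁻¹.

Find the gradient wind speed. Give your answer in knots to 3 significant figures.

Around a high, pressure-gradient force acts outward with centrifugal, so Coriolis balances both:
fV = (1/ρ)|∂P/∂n| + V²/R  →  V² − fR·V + fR·V_g = 0
With fR = 9.57×10⁻⁵ × 1560×10³ m = 149 m/s:
V = [fR − √((fR)² − 4 fR V_g)]/2 = [149 − √(149² − 4×149×30)]/2 = 41.6 m/s
Supergeostrophic (V > V_g = 30 m/s), as expected around a high.
Converting: 41.6 m/s × 1.944 = 80.8 knots

80.8 knots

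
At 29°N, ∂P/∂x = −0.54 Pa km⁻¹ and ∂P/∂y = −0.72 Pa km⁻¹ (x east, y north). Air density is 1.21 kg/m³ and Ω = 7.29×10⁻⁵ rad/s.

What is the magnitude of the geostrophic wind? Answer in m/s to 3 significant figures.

Coriolis parameter at 29°N:
f = 2Ω sin φ = 2 × 7.29×10⁻⁵ × sin 29° = 7.07×10⁻⁵ s⁻¹
Component geostrophic relations (x east, y north):
u_g = −(1/(fρ)) ∂P/∂y,  v_g = (1/(fρ)) ∂P/∂x
u_g = −(−0.72×10⁻³)/(7.07×10⁻⁵ × 1.21) = 8.42 m/s;  v_g = (−0.54×10⁻³)/(7.07×10⁻⁵ × 1.21) = −6.31 m/s
|V_g| = √(u_g² + v_g²) = 10.5 m/s

10.5 m/s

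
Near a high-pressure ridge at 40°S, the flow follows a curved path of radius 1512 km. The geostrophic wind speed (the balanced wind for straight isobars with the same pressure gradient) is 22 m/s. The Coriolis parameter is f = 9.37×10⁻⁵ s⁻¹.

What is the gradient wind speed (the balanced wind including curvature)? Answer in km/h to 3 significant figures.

Around a high, pressure-gradient force acts outward with centrifugal, so Coriolis balances both:
fV = (1/ρ)|∂P/∂n| + V²/R  →  V² − fR·V + fR·V_g = 0
With fR = 9.37×10⁻⁵ × 1512×10³ m = 142 m/s:
V = [fR − √((fR)² − 4 fR V_g)]/2 = [142 − √(142² − 4×142×22)]/2 = 27.2 m/s
Supergeostrophic (V > V_g = 22 m/s), as expected around a high.
Converting: 27.2 m/s × 3.6 = 98.0 km/h

98.0 km/h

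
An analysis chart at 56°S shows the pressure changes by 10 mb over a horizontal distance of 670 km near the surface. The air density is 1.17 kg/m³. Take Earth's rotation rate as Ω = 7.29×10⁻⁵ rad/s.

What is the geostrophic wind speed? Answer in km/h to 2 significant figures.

Coriolis parameter at 56°S:
f = 2Ω sin φ = 2 × 7.29×10⁻⁵ × sin 56° = 1.21×10⁻⁴ s⁻¹
Pressure gradient: |∂P/∂n| = 1000 Pa / 670000 m = 1.49×10⁻³ Pa/m
Geostrophic balance (pressure-gradient force = Coriolis force):
V_g = (1/(fρ)) |∂P/∂n| = 1.49×10⁻³ / (1.21×10⁻⁴ × 1.17) = 10.6 m/s
Converting: 10.6 m/s × 3.6 = 38 km/h

38 km/h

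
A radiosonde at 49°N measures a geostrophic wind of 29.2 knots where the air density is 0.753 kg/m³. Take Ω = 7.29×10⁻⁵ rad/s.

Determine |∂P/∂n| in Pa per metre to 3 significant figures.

1.24×10⁻³ Pa/m

Coriolis parameter at 49°N:
f = 2Ω sin φ = 2 × 7.29×10⁻⁵ × sin 49° = 1.10×10⁻⁴ s⁻¹
Wind speed in SI: 29.2 knots = 15.0 m/s
Geostrophic balance rearranged: |∂P/∂n| = f ρ V_g
|∂P/∂n| = 1.10×10⁻⁴ × 0.753 × 15.0 = 1.24×10⁻³ Pa/m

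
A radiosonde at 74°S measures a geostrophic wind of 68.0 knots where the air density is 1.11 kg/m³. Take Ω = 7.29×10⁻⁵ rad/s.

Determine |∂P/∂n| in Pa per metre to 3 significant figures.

5.44×10⁻³ Pa/m

Coriolis parameter at 74°S:
f = 2Ω sin φ = 2 × 7.29×10⁻⁵ × sin 74° = 1.40×10⁻⁴ s⁻¹
Wind speed in SI: 68.0 knots = 35.0 m/s
Geostrophic balance rearranged: |∂P/∂n| = f ρ V_g
|∂P/∂n| = 1.40×10⁻⁴ × 1.11 × 35.0 = 5.44×10⁻³ Pa/m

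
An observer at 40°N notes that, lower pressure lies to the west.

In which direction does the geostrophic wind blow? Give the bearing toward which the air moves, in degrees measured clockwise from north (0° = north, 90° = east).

The pressure-gradient force points toward the west (bearing 270°).
Geostrophic balance: in the Northern Hemisphere the Coriolis force deflects motion to the right, so the geostrophic wind blows 90° to the right of the pressure-gradient force (low pressure on the left).
Rotating 270° by 90° clockwise gives 000° — the wind blows toward the north.

000°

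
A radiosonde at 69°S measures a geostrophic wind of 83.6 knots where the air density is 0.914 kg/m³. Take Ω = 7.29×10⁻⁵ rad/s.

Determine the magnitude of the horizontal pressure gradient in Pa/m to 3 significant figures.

5.35×10⁻³ Pa/m

Coriolis parameter at 69°S:
f = 2Ω sin φ = 2 × 7.29×10⁻⁵ × sin 69° = 1.36×10⁻⁴ s⁻¹
Wind speed in SI: 83.6 knots = 43.0 m/s
Geostrophic balance rearranged: |∂P/∂n| = f ρ V_g
|∂P/∂n| = 1.36×10⁻⁴ × 0.914 × 43.0 = 5.35×10⁻³ Pa/m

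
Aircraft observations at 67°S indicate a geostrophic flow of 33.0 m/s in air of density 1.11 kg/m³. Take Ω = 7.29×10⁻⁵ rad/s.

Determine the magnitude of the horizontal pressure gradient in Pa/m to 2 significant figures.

Coriolis parameter at 67°S:
f = 2Ω sin φ = 2 × 7.29×10⁻⁵ × sin 67° = 1.34×10⁻⁴ s⁻¹
Geostrophic balance rearranged: |∂P/∂n| = f ρ V_g
|∂P/∂n| = 1.34×10⁻⁴ × 1.11 × 33.0 = 4.92×10⁻³ Pa/m

4.9×10⁻³ Pa/m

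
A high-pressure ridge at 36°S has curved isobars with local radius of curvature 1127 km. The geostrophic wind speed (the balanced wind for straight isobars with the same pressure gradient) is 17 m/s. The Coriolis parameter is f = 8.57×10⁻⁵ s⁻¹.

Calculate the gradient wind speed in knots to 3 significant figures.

Around a high, pressure-gradient force acts outward with centrifugal, so Coriolis balances both:
fV = (1/ρ)|∂P/∂n| + V²/R  →  V² − fR·V + fR·V_g = 0
With fR = 8.57×10⁻⁵ × 1127×10³ m = 96.6 m/s:
V = [fR − √((fR)² − 4 fR V_g)]/2 = [96.6 − √(96.6² − 4×96.6×17)]/2 = 22 m/s
Supergeostrophic (V > V_g = 17 m/s), as expected around a high.
Converting: 22 m/s × 1.944 = 42.8 knots

42.8 knots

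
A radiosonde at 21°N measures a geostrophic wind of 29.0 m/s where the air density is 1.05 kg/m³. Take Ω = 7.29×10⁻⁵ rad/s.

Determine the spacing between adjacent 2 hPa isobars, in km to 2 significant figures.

130 km

Coriolis parameter at 21°N:
f = 2Ω sin φ = 2 × 7.29×10⁻⁵ × sin 21° = 5.23×10⁻⁵ s⁻¹
Geostrophic balance rearranged: |∂P/∂n| = f ρ V_g
|∂P/∂n| = 5.23×10⁻⁵ × 1.05 × 29.0 = 1.59×10⁻³ Pa/m
Isobar spacing: Δn = ΔP/|∂P/∂n| = 200 Pa / 1.59×10⁻³ Pa/m = 125706 m ≈ 130 km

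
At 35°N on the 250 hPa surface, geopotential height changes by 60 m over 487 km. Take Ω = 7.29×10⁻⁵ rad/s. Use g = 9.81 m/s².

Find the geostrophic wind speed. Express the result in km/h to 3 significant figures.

52.0 km/h

Coriolis parameter at 35°N:
f = 2Ω sin φ = 2 × 7.29×10⁻⁵ × sin 35° = 8.36×10⁻⁵ s⁻¹
Height gradient: |∂Z/∂n| = 60 m / 487000 m = 1.23×10⁻⁴
On a pressure surface, geostrophic balance gives V_g = (g/f)|∂Z/∂n|:
V_g = 9.81 × 1.23×10⁻⁴ / 8.36×10⁻⁵ = 14.5 m/s
Converting: 14.5 m/s × 3.6 = 52.0 km/h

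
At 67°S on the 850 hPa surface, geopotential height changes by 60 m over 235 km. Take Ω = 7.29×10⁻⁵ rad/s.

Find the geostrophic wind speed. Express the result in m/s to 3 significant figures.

18.7 m/s

Coriolis parameter at 67°S:
f = 2Ω sin φ = 2 × 7.29×10⁻⁵ × sin 67° = 1.34×10⁻⁴ s⁻¹
Height gradient: |∂Z/∂n| = 60 m / 235000 m = 2.55×10⁻⁴
On a pressure surface, geostrophic balance gives V_g = (g/f)|∂Z/∂n|:
V_g = 9.81 × 2.55×10⁻⁴ / 1.34×10⁻⁴ = 18.7 m/s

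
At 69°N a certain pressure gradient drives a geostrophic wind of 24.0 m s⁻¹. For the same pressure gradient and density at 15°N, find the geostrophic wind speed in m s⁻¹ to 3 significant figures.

With the same pressure gradient and density, V_g ∝ 1/f ∝ 1/sin φ.
V₂ = V₁ · sin φ₁ / sin φ₂ = 24.0 × sin 69° / sin 15°
V₂ = 24.0 × 0.9336/0.2588 = 86.6 m s⁻¹

86.6 m s⁻¹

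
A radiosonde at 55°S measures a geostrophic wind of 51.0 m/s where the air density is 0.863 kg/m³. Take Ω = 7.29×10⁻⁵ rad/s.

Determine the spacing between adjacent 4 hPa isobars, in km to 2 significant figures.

Coriolis parameter at 55°S:
f = 2Ω sin φ = 2 × 7.29×10⁻⁵ × sin 55° = 1.19×10⁻⁴ s⁻¹
Geostrophic balance rearranged: |∂P/∂n| = f ρ V_g
|∂P/∂n| = 1.19×10⁻⁴ × 0.863 × 51.0 = 5.26×10⁻³ Pa/m
Isobar spacing: Δn = ΔP/|∂P/∂n| = 400 Pa / 5.26×10⁻³ Pa/m = 76095 m ≈ 76 km

76 km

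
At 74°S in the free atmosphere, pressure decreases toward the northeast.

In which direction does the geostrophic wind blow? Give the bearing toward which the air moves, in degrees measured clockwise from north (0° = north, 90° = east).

315°

The pressure-gradient force points toward the northeast (bearing 045°).
Geostrophic balance: in the Southern Hemisphere the Coriolis force deflects motion to the left, so the geostrophic wind blows 90° to the left of the pressure-gradient force (low pressure on the right).
Rotating 045° by 90° counterclockwise gives 315° — the wind blows toward the northwest.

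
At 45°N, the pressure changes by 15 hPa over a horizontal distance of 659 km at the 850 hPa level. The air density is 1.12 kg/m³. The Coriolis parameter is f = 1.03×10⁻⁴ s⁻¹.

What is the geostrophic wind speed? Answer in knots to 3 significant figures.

38.4 knots

Pressure gradient: |∂P/∂n| = 1500 Pa / 659000 m = 2.28×10⁻³ Pa/m
Geostrophic balance (pressure-gradient force = Coriolis force):
V_g = (1/(fρ)) |∂P/∂n| = 2.28×10⁻³ / (1.03×10⁻⁴ × 1.12) = 19.7 m/s
Converting: 19.7 m/s × 1.944 = 38.4 knots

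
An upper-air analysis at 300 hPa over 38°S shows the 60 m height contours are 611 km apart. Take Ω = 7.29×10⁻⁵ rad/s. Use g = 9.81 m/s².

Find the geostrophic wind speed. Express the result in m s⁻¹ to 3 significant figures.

10.7 m s⁻¹

Coriolis parameter at 38°S:
f = 2Ω sin φ = 2 × 7.29×10⁻⁵ × sin 38° = 8.98×10⁻⁵ s⁻¹
Height gradient: |∂Z/∂n| = 60 m / 611000 m = 9.82×10⁻⁵
On a pressure surface, geostrophic balance gives V_g = (g/f)|∂Z/∂n|:
V_g = 9.81 × 9.82×10⁻⁵ / 8.98×10⁻⁵ = 10.7 m/s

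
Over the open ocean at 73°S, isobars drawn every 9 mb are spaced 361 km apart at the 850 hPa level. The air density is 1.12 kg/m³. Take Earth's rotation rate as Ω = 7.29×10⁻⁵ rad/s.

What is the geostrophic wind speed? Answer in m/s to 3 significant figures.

16.0 m/s

Coriolis parameter at 73°S:
f = 2Ω sin φ = 2 × 7.29×10⁻⁵ × sin 73° = 1.39×10⁻⁴ s⁻¹
Pressure gradient: |∂P/∂n| = 900 Pa / 361000 m = 2.49×10⁻³ Pa/m
Geostrophic balance (pressure-gradient force = Coriolis force):
V_g = (1/(fρ)) |∂P/∂n| = 2.49×10⁻³ / (1.39×10⁻⁴ × 1.12) = 16.0 m/s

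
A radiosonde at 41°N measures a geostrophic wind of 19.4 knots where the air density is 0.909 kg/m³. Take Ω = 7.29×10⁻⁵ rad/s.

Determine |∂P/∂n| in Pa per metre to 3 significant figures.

Coriolis parameter at 41°N:
f = 2Ω sin φ = 2 × 7.29×10⁻⁵ × sin 41° = 9.57×10⁻⁵ s⁻¹
Wind speed in SI: 19.4 knots = 9.98 m/s
Geostrophic balance rearranged: |∂P/∂n| = f ρ V_g
|∂P/∂n| = 9.57×10⁻⁵ × 0.909 × 9.98 = 8.68×10⁻⁴ Pa/m

8.68×10⁻⁴ Pa/m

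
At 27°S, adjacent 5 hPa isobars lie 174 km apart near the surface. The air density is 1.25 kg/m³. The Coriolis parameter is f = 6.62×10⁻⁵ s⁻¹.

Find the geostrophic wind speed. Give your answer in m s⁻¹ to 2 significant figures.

Pressure gradient: |∂P/∂n| = 500 Pa / 174000 m = 2.87×10⁻³ Pa/m
Geostrophic balance (pressure-gradient force = Coriolis force):
V_g = (1/(fρ)) |∂P/∂n| = 2.87×10⁻³ / (6.62×10⁻⁵ × 1.25) = 34.7 m/s

35 m s⁻¹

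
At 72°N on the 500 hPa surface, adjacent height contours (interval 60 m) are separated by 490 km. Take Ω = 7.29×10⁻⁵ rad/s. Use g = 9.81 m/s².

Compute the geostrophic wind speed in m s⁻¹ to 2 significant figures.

Coriolis parameter at 72°N:
f = 2Ω sin φ = 2 × 7.29×10⁻⁵ × sin 72° = 1.39×10⁻⁴ s⁻¹
Height gradient: |∂Z/∂n| = 60 m / 490000 m = 1.22×10⁻⁴
On a pressure surface, geostrophic balance gives V_g = (g/f)|∂Z/∂n|:
V_g = 9.81 × 1.22×10⁻⁴ / 1.39×10⁻⁴ = 8.66 m/s

8.7 m s⁻¹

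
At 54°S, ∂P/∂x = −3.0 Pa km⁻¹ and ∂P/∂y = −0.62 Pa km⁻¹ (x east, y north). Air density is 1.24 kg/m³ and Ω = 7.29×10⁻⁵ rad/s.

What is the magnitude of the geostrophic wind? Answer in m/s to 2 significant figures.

Coriolis parameter at 54°S:
f = 2Ω sin φ = 2 × 7.29×10⁻⁵ × sin 54° = 1.18×10⁻⁴ s⁻¹
In the Southern Hemisphere f is negative: f = −1.18×10⁻⁴ s⁻¹.
Component geostrophic relations (x east, y north):
u_g = −(1/(fρ)) ∂P/∂y,  v_g = (1/(fρ)) ∂P/∂x
u_g = −(−0.62×10⁻³)/(−1.18×10⁻⁴ × 1.24) = −4.24 m/s;  v_g = (−3.0×10⁻³)/(−1.18×10⁻⁴ × 1.24) = 20.5 m/s
|V_g| = √(u_g² + v_g²) = 20.9 m/s

21 m/s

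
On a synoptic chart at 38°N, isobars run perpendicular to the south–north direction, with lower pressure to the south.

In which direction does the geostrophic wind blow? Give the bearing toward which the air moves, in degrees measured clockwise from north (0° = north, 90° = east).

The pressure-gradient force points toward the south (bearing 180°).
Geostrophic balance: in the Northern Hemisphere the Coriolis force deflects motion to the right, so the geostrophic wind blows 90° to the right of the pressure-gradient force (low pressure on the left).
Rotating 180° by 90° clockwise gives 270° — the wind blows toward the west.

270°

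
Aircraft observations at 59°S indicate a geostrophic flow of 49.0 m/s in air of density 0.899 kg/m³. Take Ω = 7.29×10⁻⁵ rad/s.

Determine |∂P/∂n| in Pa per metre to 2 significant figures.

Coriolis parameter at 59°S:
f = 2Ω sin φ = 2 × 7.29×10⁻⁵ × sin 59° = 1.25×10⁻⁴ s⁻¹
Geostrophic balance rearranged: |∂P/∂n| = f ρ V_g
|∂P/∂n| = 1.25×10⁻⁴ × 0.899 × 49.0 = 5.51×10⁻³ Pa/m

5.5×10⁻³ Pa/m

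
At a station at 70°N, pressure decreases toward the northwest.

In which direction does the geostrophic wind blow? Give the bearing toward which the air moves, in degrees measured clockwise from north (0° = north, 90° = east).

The pressure-gradient force points toward the northwest (bearing 315°).
Geostrophic balance: in the Northern Hemisphere the Coriolis force deflects motion to the right, so the geostrophic wind blows 90° to the right of the pressure-gradient force (low pressure on the left).
Rotating 315° by 90° clockwise gives 045° — the wind blows toward the northeast.

045°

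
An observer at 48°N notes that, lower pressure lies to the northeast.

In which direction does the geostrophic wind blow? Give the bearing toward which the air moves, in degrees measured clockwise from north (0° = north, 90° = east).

135°

The pressure-gradient force points toward the northeast (bearing 045°).
Geostrophic balance: in the Northern Hemisphere the Coriolis force deflects motion to the right, so the geostrophic wind blows 90° to the right of the pressure-gradient force (low pressure on the left).
Rotating 045° by 90° clockwise gives 135° — the wind blows toward the southeast.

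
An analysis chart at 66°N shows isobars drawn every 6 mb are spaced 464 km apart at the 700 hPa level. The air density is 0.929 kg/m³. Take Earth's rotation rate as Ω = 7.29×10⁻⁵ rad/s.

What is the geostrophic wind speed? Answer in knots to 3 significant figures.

Coriolis parameter at 66°N:
f = 2Ω sin φ = 2 × 7.29×10⁻⁵ × sin 66° = 1.33×10⁻⁴ s⁻¹
Pressure gradient: |∂P/∂n| = 600 Pa / 464000 m = 1.29×10⁻³ Pa/m
Geostrophic balance (pressure-gradient force = Coriolis force):
V_g = (1/(fρ)) |∂P/∂n| = 1.29×10⁻³ / (1.33×10⁻⁴ × 0.929) = 10.5 m/s
Converting: 10.5 m/s × 1.944 = 20.3 knots

20.3 knots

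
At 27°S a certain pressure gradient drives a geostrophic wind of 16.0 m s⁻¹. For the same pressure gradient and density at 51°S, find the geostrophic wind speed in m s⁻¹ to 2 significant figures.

9.3 m s⁻¹

With the same pressure gradient and density, V_g ∝ 1/f ∝ 1/sin φ.
V₂ = V₁ · sin φ₁ / sin φ₂ = 16.0 × sin 27° / sin 51°
V₂ = 16.0 × 0.4540/0.7771 = 9.3 m s⁻¹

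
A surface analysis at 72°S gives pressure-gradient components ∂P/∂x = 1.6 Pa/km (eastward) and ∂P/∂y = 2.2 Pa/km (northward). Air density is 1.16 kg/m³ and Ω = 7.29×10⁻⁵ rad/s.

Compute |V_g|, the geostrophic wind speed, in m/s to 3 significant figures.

16.9 m/s

Coriolis parameter at 72°S:
f = 2Ω sin φ = 2 × 7.29×10⁻⁵ × sin 72° = 1.39×10⁻⁴ s⁻¹
In the Southern Hemisphere f is negative: f = −1.39×10⁻⁴ s⁻¹.
Component geostrophic relations (x east, y north):
u_g = −(1/(fρ)) ∂P/∂y,  v_g = (1/(fρ)) ∂P/∂x
u_g = −(2.2×10⁻³)/(−1.39×10⁻⁴ × 1.16) = 13.7 m/s;  v_g = (1.6×10⁻³)/(−1.39×10⁻⁴ × 1.16) = −9.95 m/s
|V_g| = √(u_g² + v_g²) = 16.9 m/s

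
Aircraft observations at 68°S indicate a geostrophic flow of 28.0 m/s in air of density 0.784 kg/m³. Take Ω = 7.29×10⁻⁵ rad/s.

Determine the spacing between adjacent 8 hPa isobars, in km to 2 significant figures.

Coriolis parameter at 68°S:
f = 2Ω sin φ = 2 × 7.29×10⁻⁵ × sin 68° = 1.35×10⁻⁴ s⁻¹
Geostrophic balance rearranged: |∂P/∂n| = f ρ V_g
|∂P/∂n| = 1.35×10⁻⁴ × 0.784 × 28.0 = 2.97×10⁻³ Pa/m
Isobar spacing: Δn = ΔP/|∂P/∂n| = 800 Pa / 2.97×10⁻³ Pa/m = 269583 m ≈ 270 km

270 km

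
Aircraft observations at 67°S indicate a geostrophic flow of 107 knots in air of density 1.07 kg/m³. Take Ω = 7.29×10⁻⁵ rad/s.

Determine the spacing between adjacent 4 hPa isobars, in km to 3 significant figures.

50.6 km

Coriolis parameter at 67°S:
f = 2Ω sin φ = 2 × 7.29×10⁻⁵ × sin 67° = 1.34×10⁻⁴ s⁻¹
Wind speed in SI: 107 knots = 55.0 m/s
Geostrophic balance rearranged: |∂P/∂n| = f ρ V_g
|∂P/∂n| = 1.34×10⁻⁴ × 1.07 × 55.0 = 7.90×10⁻³ Pa/m
Isobar spacing: Δn = ΔP/|∂P/∂n| = 400 Pa / 7.90×10⁻³ Pa/m = 50602 m ≈ 50.6 km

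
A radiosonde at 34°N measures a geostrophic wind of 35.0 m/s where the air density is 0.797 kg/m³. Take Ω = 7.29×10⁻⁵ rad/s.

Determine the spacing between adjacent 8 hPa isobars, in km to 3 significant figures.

352 km

Coriolis parameter at 34°N:
f = 2Ω sin φ = 2 × 7.29×10⁻⁵ × sin 34° = 8.15×10⁻⁵ s⁻¹
Geostrophic balance rearranged: |∂P/∂n| = f ρ V_g
|∂P/∂n| = 8.15×10⁻⁵ × 0.797 × 35.0 = 2.27×10⁻³ Pa/m
Isobar spacing: Δn = ΔP/|∂P/∂n| = 800 Pa / 2.27×10⁻³ Pa/m = 351758 m ≈ 352 km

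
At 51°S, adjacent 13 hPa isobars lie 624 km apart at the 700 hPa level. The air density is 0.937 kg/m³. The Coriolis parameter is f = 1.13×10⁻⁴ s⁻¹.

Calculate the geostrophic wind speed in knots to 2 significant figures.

Pressure gradient: |∂P/∂n| = 1300 Pa / 624000 m = 2.08×10⁻³ Pa/m
Geostrophic balance (pressure-gradient force = Coriolis force):
V_g = (1/(fρ)) |∂P/∂n| = 2.08×10⁻³ / (1.13×10⁻⁴ × 0.937) = 19.7 m/s
Converting: 19.7 m/s × 1.944 = 38 knots

38 knots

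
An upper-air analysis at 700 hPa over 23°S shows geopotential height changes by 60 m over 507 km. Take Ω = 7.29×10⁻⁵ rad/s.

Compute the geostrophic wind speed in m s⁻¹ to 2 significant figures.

Coriolis parameter at 23°S:
f = 2Ω sin φ = 2 × 7.29×10⁻⁵ × sin 23° = 5.70×10⁻⁵ s⁻¹
Height gradient: |∂Z/∂n| = 60 m / 507000 m = 1.18×10⁻⁴
On a pressure surface, geostrophic balance gives V_g = (g/f)|∂Z/∂n|:
V_g = 9.81 × 1.18×10⁻⁴ / 5.70×10⁻⁵ = 20.4 m/s

20 m s⁻¹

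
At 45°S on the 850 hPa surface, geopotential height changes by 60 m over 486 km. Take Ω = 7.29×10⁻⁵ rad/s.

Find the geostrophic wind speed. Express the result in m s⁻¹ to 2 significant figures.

Coriolis parameter at 45°S:
f = 2Ω sin φ = 2 × 7.29×10⁻⁵ × sin 45° = 1.03×10⁻⁴ s⁻¹
Height gradient: |∂Z/∂n| = 60 m / 486000 m = 1.23×10⁻⁴
On a pressure surface, geostrophic balance gives V_g = (g/f)|∂Z/∂n|:
V_g = 9.81 × 1.23×10⁻⁴ / 1.03×10⁻⁴ = 11.7 m/s

12 m s⁻¹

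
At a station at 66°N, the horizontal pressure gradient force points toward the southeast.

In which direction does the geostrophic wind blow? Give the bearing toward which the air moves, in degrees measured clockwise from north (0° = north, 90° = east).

225°

The pressure-gradient force points toward the southeast (bearing 135°).
Geostrophic balance: in the Northern Hemisphere the Coriolis force deflects motion to the right, so the geostrophic wind blows 90° to the right of the pressure-gradient force (low pressure on the left).
Rotating 135° by 90° clockwise gives 225° — the wind blows toward the southwest.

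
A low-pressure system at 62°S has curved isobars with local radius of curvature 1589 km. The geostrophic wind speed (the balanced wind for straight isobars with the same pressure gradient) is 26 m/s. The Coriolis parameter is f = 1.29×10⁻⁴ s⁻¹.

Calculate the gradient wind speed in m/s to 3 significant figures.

23.3 m/s

Around a low, centrifugal force acts outward with Coriolis, so pressure-gradient force balances both:
(1/ρ)|∂P/∂n| = fV + V²/R  →  V² + fR·V − fR·V_g = 0
With fR = 1.29×10⁻⁴ × 1589×10³ m = 205 m/s:
V = [−fR + √((fR)² + 4 fR V_g)]/2 = [−205 + √(205² + 4×205×26)]/2 = 23.3 m/s
Subgeostrophic (V < V_g = 26 m/s), as expected around a low.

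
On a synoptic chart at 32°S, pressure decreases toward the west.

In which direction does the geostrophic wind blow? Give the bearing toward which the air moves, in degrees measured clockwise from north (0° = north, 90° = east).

180°

The pressure-gradient force points toward the west (bearing 270°).
Geostrophic balance: in the Southern Hemisphere the Coriolis force deflects motion to the left, so the geostrophic wind blows 90° to the left of the pressure-gradient force (low pressure on the right).
Rotating 270° by 90° counterclockwise gives 180° — the wind blows toward the south.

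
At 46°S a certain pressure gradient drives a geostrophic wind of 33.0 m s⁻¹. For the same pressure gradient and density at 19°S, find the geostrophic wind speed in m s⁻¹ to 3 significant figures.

With the same pressure gradient and density, V_g ∝ 1/f ∝ 1/sin φ.
V₂ = V₁ · sin φ₁ / sin φ₂ = 33.0 × sin 46° / sin 19°
V₂ = 33.0 × 0.7193/0.3256 = 72.9 m s⁻¹

72.9 m s⁻¹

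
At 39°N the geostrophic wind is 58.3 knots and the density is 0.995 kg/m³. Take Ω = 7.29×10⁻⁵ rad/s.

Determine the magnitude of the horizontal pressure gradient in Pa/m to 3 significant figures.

Coriolis parameter at 39°N:
f = 2Ω sin φ = 2 × 7.29×10⁻⁵ × sin 39° = 9.18×10⁻⁵ s⁻¹
Wind speed in SI: 58.3 knots = 30.0 m/s
Geostrophic balance rearranged: |∂P/∂n| = f ρ V_g
|∂P/∂n| = 9.18×10⁻⁵ × 0.995 × 30.0 = 2.74×10⁻³ Pa/m

2.74×10⁻³ Pa/m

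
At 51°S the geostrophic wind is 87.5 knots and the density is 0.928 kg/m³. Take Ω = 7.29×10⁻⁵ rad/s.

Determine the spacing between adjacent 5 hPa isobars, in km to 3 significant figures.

Coriolis parameter at 51°S:
f = 2Ω sin φ = 2 × 7.29×10⁻⁵ × sin 51° = 1.13×10⁻⁴ s⁻¹
Wind speed in SI: 87.5 knots = 45.0 m/s
Geostrophic balance rearranged: |∂P/∂n| = f ρ V_g
|∂P/∂n| = 1.13×10⁻⁴ × 0.928 × 45.0 = 4.73×10⁻³ Pa/m
Isobar spacing: Δn = ΔP/|∂P/∂n| = 500 Pa / 4.73×10⁻³ Pa/m = 105637 m ≈ 106 km

106 km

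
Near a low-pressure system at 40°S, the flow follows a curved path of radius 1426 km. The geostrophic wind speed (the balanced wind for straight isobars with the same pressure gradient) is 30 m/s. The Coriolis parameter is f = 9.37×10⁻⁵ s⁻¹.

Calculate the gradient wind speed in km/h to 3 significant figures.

Around a low, centrifugal force acts outward with Coriolis, so pressure-gradient force balances both:
(1/ρ)|∂P/∂n| = fV + V²/R  →  V² + fR·V − fR·V_g = 0
With fR = 9.37×10⁻⁵ × 1426×10³ m = 134 m/s:
V = [−fR + √((fR)² + 4 fR V_g)]/2 = [−134 + √(134² + 4×134×30)]/2 = 25.2 m/s
Subgeostrophic (V < V_g = 30 m/s), as expected around a low.
Converting: 25.2 m/s × 3.6 = 90.8 km/h

90.8 km/h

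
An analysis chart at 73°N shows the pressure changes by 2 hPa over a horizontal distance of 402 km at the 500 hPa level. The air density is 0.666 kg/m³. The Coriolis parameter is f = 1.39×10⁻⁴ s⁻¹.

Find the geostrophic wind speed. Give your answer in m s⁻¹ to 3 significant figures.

5.37 m s⁻¹

Pressure gradient: |∂P/∂n| = 200 Pa / 402000 m = 4.98×10⁻⁴ Pa/m
Geostrophic balance (pressure-gradient force = Coriolis force):
V_g = (1/(fρ)) |∂P/∂n| = 4.98×10⁻⁴ / (1.39×10⁻⁴ × 0.666) = 5.37 m/s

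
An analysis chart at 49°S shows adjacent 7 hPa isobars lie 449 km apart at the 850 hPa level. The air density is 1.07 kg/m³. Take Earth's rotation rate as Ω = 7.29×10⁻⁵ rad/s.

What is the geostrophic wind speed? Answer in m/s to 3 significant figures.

Coriolis parameter at 49°S:
f = 2Ω sin φ = 2 × 7.29×10⁻⁵ × sin 49° = 1.10×10⁻⁴ s⁻¹
Pressure gradient: |∂P/∂n| = 700 Pa / 449000 m = 1.56×10⁻³ Pa/m
Geostrophic balance (pressure-gradient force = Coriolis force):
V_g = (1/(fρ)) |∂P/∂n| = 1.56×10⁻³ / (1.10×10⁻⁴ × 1.07) = 13.2 m/s

13.2 m/s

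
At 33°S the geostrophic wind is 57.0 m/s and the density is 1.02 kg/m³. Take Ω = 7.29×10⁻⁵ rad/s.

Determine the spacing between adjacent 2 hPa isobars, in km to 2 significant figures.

43 km

Coriolis parameter at 33°S:
f = 2Ω sin φ = 2 × 7.29×10⁻⁵ × sin 33° = 7.94×10⁻⁵ s⁻¹
Geostrophic balance rearranged: |∂P/∂n| = f ρ V_g
|∂P/∂n| = 7.94×10⁻⁵ × 1.02 × 57.0 = 4.62×10⁻³ Pa/m
Isobar spacing: Δn = ΔP/|∂P/∂n| = 200 Pa / 4.62×10⁻³ Pa/m = 43320 m ≈ 43 km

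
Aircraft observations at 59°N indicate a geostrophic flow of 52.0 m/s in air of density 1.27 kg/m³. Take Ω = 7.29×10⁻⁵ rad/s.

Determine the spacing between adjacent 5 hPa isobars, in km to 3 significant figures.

Coriolis parameter at 59°N:
f = 2Ω sin φ = 2 × 7.29×10⁻⁵ × sin 59° = 1.25×10⁻⁴ s⁻¹
Geostrophic balance rearranged: |∂P/∂n| = f ρ V_g
|∂P/∂n| = 1.25×10⁻⁴ × 1.27 × 52.0 = 8.25×10⁻³ Pa/m
Isobar spacing: Δn = ΔP/|∂P/∂n| = 500 Pa / 8.25×10⁻³ Pa/m = 60581 m ≈ 60.6 km

60.6 km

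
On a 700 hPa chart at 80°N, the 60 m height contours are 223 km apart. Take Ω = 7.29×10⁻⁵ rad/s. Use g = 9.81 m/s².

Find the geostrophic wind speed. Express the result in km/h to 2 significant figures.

66 km/h

Coriolis parameter at 80°N:
f = 2Ω sin φ = 2 × 7.29×10⁻⁵ × sin 80° = 1.44×10⁻⁴ s⁻¹
Height gradient: |∂Z/∂n| = 60 m / 223000 m = 2.69×10⁻⁴
On a pressure surface, geostrophic balance gives V_g = (g/f)|∂Z/∂n|:
V_g = 9.81 × 2.69×10⁻⁴ / 1.44×10⁻⁴ = 18.4 m/s
Converting: 18.4 m/s × 3.6 = 66 km/h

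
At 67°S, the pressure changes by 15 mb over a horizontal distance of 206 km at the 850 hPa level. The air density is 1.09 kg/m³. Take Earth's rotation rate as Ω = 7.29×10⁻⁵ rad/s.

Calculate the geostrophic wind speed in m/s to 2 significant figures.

Coriolis parameter at 67°S:
f = 2Ω sin φ = 2 × 7.29×10⁻⁵ × sin 67° = 1.34×10⁻⁴ s⁻¹
Pressure gradient: |∂P/∂n| = 1500 Pa / 206000 m = 7.28×10⁻³ Pa/m
Geostrophic balance (pressure-gradient force = Coriolis force):
V_g = (1/(fρ)) |∂P/∂n| = 7.28×10⁻³ / (1.34×10⁻⁴ × 1.09) = 49.8 m/s

50 m/s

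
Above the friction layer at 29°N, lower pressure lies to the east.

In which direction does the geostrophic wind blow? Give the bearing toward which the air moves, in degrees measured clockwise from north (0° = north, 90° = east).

180°

The pressure-gradient force points toward the east (bearing 090°).
Geostrophic balance: in the Northern Hemisphere the Coriolis force deflects motion to the right, so the geostrophic wind blows 90° to the right of the pressure-gradient force (low pressure on the left).
Rotating 090° by 90° clockwise gives 180° — the wind blows toward the south.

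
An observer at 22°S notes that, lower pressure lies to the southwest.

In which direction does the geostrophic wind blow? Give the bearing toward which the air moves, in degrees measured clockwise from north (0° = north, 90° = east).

135°

The pressure-gradient force points toward the southwest (bearing 225°).
Geostrophic balance: in the Southern Hemisphere the Coriolis force deflects motion to the left, so the geostrophic wind blows 90° to the left of the pressure-gradient force (low pressure on the right).
Rotating 225° by 90° counterclockwise gives 135° — the wind blows toward the southeast.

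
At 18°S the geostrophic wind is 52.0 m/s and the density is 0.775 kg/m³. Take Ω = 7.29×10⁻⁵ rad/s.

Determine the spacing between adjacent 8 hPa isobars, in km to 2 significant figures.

Coriolis parameter at 18°S:
f = 2Ω sin φ = 2 × 7.29×10⁻⁵ × sin 18° = 4.51×10⁻⁵ s⁻¹
Geostrophic balance rearranged: |∂P/∂n| = f ρ V_g
|∂P/∂n| = 4.51×10⁻⁵ × 0.775 × 52.0 = 1.82×10⁻³ Pa/m
Isobar spacing: Δn = ΔP/|∂P/∂n| = 800 Pa / 1.82×10⁻³ Pa/m = 440601 m ≈ 440 km

440 km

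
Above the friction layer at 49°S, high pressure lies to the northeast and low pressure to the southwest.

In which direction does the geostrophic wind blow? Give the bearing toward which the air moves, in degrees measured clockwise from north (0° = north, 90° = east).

135°

The pressure-gradient force points toward the southwest (bearing 225°).
Geostrophic balance: in the Southern Hemisphere the Coriolis force deflects motion to the left, so the geostrophic wind blows 90° to the left of the pressure-gradient force (low pressure on the right).
Rotating 225° by 90° counterclockwise gives 135° — the wind blows toward the southeast.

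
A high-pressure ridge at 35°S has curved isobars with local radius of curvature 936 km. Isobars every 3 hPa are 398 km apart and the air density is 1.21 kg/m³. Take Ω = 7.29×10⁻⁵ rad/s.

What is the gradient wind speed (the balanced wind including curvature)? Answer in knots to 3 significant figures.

Coriolis parameter at 35°S:
f = 2Ω sin φ = 2 × 7.29×10⁻⁵ × sin 35° = 8.36×10⁻⁵ s⁻¹
Pressure gradient: |∂P/∂n| = 300 Pa / 398000 m = 7.54×10⁻⁴ Pa/m
Geostrophic speed: V_g = |∂P/∂n|/(fρ) = 7.54×10⁻⁴/(8.36×10⁻⁵ × 1.21) = 7.45 m/s
Around a high, pressure-gradient force acts outward with centrifugal, so Coriolis balances both:
fV = (1/ρ)|∂P/∂n| + V²/R  →  V² − fR·V + fR·V_g = 0
With fR = 8.36×10⁻⁵ × 936×10³ m = 78.3 m/s:
V = [fR − √((fR)² − 4 fR V_g)]/2 = [78.3 − √(78.3² − 4×78.3×7.45)]/2 = 8.34 m/s
Supergeostrophic (V > V_g = 7.45 m/s), as expected around a high.
Converting: 8.34 m/s × 1.944 = 16.2 knots

16.2 knots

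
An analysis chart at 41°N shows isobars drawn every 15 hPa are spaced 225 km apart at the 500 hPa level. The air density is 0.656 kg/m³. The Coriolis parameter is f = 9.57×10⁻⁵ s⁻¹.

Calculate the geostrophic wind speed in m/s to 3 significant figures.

Pressure gradient: |∂P/∂n| = 1500 Pa / 225000 m = 6.67×10⁻³ Pa/m
Geostrophic balance (pressure-gradient force = Coriolis force):
V_g = (1/(fρ)) |∂P/∂n| = 6.67×10⁻³ / (9.57×10⁻⁵ × 0.656) = 106 m/s

106 m/s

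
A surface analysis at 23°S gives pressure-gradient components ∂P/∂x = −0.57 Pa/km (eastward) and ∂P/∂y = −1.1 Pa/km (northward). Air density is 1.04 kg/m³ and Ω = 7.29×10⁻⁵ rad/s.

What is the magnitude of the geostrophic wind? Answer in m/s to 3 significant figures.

Coriolis parameter at 23°S:
f = 2Ω sin φ = 2 × 7.29×10⁻⁵ × sin 23° = 5.70×10⁻⁵ s⁻¹
In the Southern Hemisphere f is negative: f = −5.70×10⁻⁵ s⁻¹.
Component geostrophic relations (x east, y north):
u_g = −(1/(fρ)) ∂P/∂y,  v_g = (1/(fρ)) ∂P/∂x
u_g = −(−1.1×10⁻³)/(−5.70×10⁻⁵ × 1.04) = −18.6 m/s;  v_g = (−0.57×10⁻³)/(−5.70×10⁻⁵ × 1.04) = 9.62 m/s
|V_g| = √(u_g² + v_g²) = 20.9 m/s

20.9 m/s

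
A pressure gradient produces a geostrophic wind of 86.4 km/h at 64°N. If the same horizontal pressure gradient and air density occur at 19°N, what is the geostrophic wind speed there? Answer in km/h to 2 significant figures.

240 km/h

With the same pressure gradient and density, V_g ∝ 1/f ∝ 1/sin φ.
V₂ = V₁ · sin φ₁ / sin φ₂ = 86.4 × sin 64° / sin 19°
V₂ = 86.4 × 0.8988/0.3256 = 240 km/h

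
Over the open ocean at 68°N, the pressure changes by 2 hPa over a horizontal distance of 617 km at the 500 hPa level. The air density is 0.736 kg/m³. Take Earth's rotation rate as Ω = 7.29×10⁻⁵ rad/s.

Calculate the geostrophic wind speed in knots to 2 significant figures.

Coriolis parameter at 68°N:
f = 2Ω sin φ = 2 × 7.29×10⁻⁵ × sin 68° = 1.35×10⁻⁴ s⁻¹
Pressure gradient: |∂P/∂n| = 200 Pa / 617000 m = 3.24×10⁻⁴ Pa/m
Geostrophic balance (pressure-gradient force = Coriolis force):
V_g = (1/(fρ)) |∂P/∂n| = 3.24×10⁻⁴ / (1.35×10⁻⁴ × 0.736) = 3.26 m/s
Converting: 3.26 m/s × 1.944 = 6.3 knots

6.3 knots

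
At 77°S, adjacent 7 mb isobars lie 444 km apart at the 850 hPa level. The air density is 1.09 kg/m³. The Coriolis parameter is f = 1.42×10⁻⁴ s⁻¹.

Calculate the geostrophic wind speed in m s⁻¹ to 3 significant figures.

Pressure gradient: |∂P/∂n| = 700 Pa / 444000 m = 1.58×10⁻³ Pa/m
Geostrophic balance (pressure-gradient force = Coriolis force):
V_g = (1/(fρ)) |∂P/∂n| = 1.58×10⁻³ / (1.42×10⁻⁴ × 1.09) = 10.2 m/s

10.2 m s⁻¹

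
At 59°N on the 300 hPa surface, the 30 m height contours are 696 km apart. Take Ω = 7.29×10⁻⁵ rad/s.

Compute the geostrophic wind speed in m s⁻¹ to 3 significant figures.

3.38 m s⁻¹

Coriolis parameter at 59°N:
f = 2Ω sin φ = 2 × 7.29×10⁻⁵ × sin 59° = 1.25×10⁻⁴ s⁻¹
Height gradient: |∂Z/∂n| = 30 m / 696000 m = 4.31×10⁻⁵
On a pressure surface, geostrophic balance gives V_g = (g/f)|∂Z/∂n|:
V_g = 9.81 × 4.31×10⁻⁵ / 1.25×10⁻⁴ = 3.38 m/s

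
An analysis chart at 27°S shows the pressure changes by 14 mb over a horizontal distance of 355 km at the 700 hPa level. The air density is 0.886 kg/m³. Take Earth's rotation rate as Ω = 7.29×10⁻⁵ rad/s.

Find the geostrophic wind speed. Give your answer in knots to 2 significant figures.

Coriolis parameter at 27°S:
f = 2Ω sin φ = 2 × 7.29×10⁻⁵ × sin 27° = 6.62×10⁻⁵ s⁻¹
Pressure gradient: |∂P/∂n| = 1400 Pa / 355000 m = 3.94×10⁻³ Pa/m
Geostrophic balance (pressure-gradient force = Coriolis force):
V_g = (1/(fρ)) |∂P/∂n| = 3.94×10⁻³ / (6.62×10⁻⁵ × 0.886) = 67.2 m/s
Converting: 67.2 m/s × 1.944 = 130 knots

130 knots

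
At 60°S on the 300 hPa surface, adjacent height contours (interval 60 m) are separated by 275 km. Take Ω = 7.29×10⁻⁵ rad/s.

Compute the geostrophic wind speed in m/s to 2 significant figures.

17 m/s

Coriolis parameter at 60°S:
f = 2Ω sin φ = 2 × 7.29×10⁻⁵ × sin 60° = 1.26×10⁻⁴ s⁻¹
Height gradient: |∂Z/∂n| = 60 m / 275000 m = 2.18×10⁻⁴
On a pressure surface, geostrophic balance gives V_g = (g/f)|∂Z/∂n|:
V_g = 9.81 × 2.18×10⁻⁴ / 1.26×10⁻⁴ = 17.0 m/s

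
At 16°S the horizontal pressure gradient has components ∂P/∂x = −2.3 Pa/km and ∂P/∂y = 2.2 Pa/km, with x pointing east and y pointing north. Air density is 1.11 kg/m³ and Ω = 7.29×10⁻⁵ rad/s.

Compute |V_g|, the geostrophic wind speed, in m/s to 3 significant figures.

71.3 m/s

Coriolis parameter at 16°S:
f = 2Ω sin φ = 2 × 7.29×10⁻⁵ × sin 16° = 4.02×10⁻⁵ s⁻¹
In the Southern Hemisphere f is negative: f = −4.02×10⁻⁵ s⁻¹.
Component geostrophic relations (x east, y north):
u_g = −(1/(fρ)) ∂P/∂y,  v_g = (1/(fρ)) ∂P/∂x
u_g = −(2.2×10⁻³)/(−4.02×10⁻⁵ × 1.11) = 49.3 m/s;  v_g = (−2.3×10⁻³)/(−4.02×10⁻⁵ × 1.11) = 51.6 m/s
|V_g| = √(u_g² + v_g²) = 71.3 m/s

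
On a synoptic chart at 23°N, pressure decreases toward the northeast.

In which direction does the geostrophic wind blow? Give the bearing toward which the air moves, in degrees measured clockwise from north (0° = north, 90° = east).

135°

The pressure-gradient force points toward the northeast (bearing 045°).
Geostrophic balance: in the Northern Hemisphere the Coriolis force deflects motion to the right, so the geostrophic wind blows 90° to the right of the pressure-gradient force (low pressure on the left).
Rotating 045° by 90° clockwise gives 135° — the wind blows toward the southeast.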